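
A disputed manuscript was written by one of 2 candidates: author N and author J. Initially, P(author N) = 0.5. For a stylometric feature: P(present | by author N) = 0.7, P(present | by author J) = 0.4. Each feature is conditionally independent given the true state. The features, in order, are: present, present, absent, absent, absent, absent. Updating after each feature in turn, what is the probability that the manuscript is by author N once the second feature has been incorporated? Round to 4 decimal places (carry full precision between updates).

After 'present': P(author N) = 0.7·0.5000 / (0.7·0.5000 + 0.4·0.5000) ≈ 0.6364
After 'present': P(author N) = 0.7·0.6364 / (0.7·0.6364 + 0.4·0.3636) ≈ 0.7538

0.7538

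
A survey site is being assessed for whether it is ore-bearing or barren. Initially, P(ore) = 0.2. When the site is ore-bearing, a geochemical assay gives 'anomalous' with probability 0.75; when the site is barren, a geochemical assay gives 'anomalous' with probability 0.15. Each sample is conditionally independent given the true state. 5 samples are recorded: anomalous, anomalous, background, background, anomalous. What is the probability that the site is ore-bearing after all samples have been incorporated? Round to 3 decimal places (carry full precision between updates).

Each posterior becomes the prior for the next update.
After 'anomalous': P(ore) = 0.75·0.2000 / (0.75·0.2000 + 0.15·0.8000) ≈ 0.5556
After 'anomalous': P(ore) = 0.75·0.5556 / (0.75·0.5556 + 0.15·0.4444) ≈ 0.8621
After 'background': P(ore) = 0.25·0.8621 / (0.25·0.8621 + 0.85·0.1379) ≈ 0.6477
After 'background': P(ore) = 0.25·0.6477 / (0.25·0.6477 + 0.85·0.3523) ≈ 0.3509
After 'anomalous': P(ore) = 0.75·0.3509 / (0.75·0.3509 + 0.15·0.6491) ≈ 0.7300

0.730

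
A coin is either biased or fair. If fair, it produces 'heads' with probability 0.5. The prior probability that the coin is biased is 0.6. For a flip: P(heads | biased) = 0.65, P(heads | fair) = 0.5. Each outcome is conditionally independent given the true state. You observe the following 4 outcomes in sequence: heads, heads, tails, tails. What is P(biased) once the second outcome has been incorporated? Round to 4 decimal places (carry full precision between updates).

0.7171

After 'heads': P(biased) = 0.65·0.6000 / (0.65·0.6000 + 0.5·0.4000) ≈ 0.6610
After 'heads': P(biased) = 0.65·0.6610 / (0.65·0.6610 + 0.5·0.3390) ≈ 0.7171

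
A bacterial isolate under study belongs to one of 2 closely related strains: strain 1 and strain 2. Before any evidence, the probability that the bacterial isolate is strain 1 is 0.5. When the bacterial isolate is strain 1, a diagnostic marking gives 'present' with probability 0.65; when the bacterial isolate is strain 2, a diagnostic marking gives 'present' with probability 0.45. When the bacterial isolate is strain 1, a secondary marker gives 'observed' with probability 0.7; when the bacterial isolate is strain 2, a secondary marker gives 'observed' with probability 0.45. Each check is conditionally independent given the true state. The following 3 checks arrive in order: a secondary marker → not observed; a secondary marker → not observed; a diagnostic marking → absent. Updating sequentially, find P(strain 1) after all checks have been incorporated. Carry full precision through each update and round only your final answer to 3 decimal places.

0.159

After a secondary marker='not observed': P(strain 1) = 0.3·0.5000 / (0.3·0.5000 + 0.55·0.5000) ≈ 0.3529
After a secondary marker='not observed': P(strain 1) = 0.3·0.3529 / (0.3·0.3529 + 0.55·0.6471) ≈ 0.2293
After a diagnostic marking='absent': P(strain 1) = 0.35·0.2293 / (0.35·0.2293 + 0.55·0.7707) ≈ 0.1592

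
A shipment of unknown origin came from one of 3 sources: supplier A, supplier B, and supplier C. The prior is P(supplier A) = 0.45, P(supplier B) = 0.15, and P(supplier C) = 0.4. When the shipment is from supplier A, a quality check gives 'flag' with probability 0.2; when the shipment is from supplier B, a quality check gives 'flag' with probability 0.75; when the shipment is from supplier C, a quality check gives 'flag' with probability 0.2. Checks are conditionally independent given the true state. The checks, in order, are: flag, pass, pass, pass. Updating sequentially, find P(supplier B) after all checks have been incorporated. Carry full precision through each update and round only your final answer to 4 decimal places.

After 'flag': normaliser = 0.2·0.4500 + 0.75·0.1500 + 0.2·0.4000; P(supplier A) ≈ 0.3186, P(supplier B) ≈ 0.3982, P(supplier C) ≈ 0.2832
After 'pass': normaliser = 0.8·0.3186 + 0.25·0.3982 + 0.8·0.2832; P(supplier A) ≈ 0.4387, P(supplier B) ≈ 0.1714, P(supplier C) ≈ 0.3899
After 'pass': normaliser = 0.8·0.4387 + 0.25·0.1714 + 0.8·0.3899; P(supplier A) ≈ 0.4973, P(supplier B) ≈ 0.0607, P(supplier C) ≈ 0.4420
After 'pass': normaliser = 0.8·0.4973 + 0.25·0.0607 + 0.8·0.4420; P(supplier A) ≈ 0.5189, P(supplier B) ≈ 0.0198, P(supplier C) ≈ 0.4613

0.0198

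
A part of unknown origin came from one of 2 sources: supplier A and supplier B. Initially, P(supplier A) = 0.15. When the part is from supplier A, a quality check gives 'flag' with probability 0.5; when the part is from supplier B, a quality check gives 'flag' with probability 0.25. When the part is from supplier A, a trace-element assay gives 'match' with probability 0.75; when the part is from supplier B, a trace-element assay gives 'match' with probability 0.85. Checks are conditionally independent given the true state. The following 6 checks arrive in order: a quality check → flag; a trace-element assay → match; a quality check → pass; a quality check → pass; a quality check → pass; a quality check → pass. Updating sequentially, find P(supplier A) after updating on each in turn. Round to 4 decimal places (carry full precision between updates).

After a quality check='flag': P(supplier A) = 0.5·0.1500 / (0.5·0.1500 + 0.25·0.8500) ≈ 0.2609
After a trace-element assay='match': P(supplier A) = 0.75·0.2609 / (0.75·0.2609 + 0.85·0.7391) ≈ 0.2375
After a quality check='pass': P(supplier A) = 0.5·0.2375 / (0.5·0.2375 + 0.75·0.7625) ≈ 0.1719
After a quality check='pass': P(supplier A) = 0.5·0.1719 / (0.5·0.1719 + 0.75·0.8281) ≈ 0.1216
After a quality check='pass': P(supplier A) = 0.5·0.1216 / (0.5·0.1216 + 0.75·0.8784) ≈ 0.0845
After a quality check='pass': P(supplier A) = 0.5·0.0845 / (0.5·0.0845 + 0.75·0.9155) ≈ 0.0580

0.0580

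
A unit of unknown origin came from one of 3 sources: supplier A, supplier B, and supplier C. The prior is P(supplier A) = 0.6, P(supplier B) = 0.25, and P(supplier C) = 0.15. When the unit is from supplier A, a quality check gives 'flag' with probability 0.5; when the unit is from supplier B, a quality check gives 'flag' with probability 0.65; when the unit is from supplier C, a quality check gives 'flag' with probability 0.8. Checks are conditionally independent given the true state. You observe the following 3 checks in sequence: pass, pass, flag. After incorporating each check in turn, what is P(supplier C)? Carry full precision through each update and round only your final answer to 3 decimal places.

After 'pass': normaliser = 0.5·0.6000 + 0.35·0.2500 + 0.2·0.1500; P(supplier A) ≈ 0.7186, P(supplier B) ≈ 0.2096, P(supplier C) ≈ 0.0719
After 'pass': normaliser = 0.5·0.7186 + 0.35·0.2096 + 0.2·0.0719; P(supplier A) ≈ 0.8038, P(supplier B) ≈ 0.1641, P(supplier C) ≈ 0.0322
After 'flag': normaliser = 0.5·0.8038 + 0.65·0.1641 + 0.8·0.0322; P(supplier A) ≈ 0.7522, P(supplier B) ≈ 0.1996, P(supplier C) ≈ 0.0481

0.048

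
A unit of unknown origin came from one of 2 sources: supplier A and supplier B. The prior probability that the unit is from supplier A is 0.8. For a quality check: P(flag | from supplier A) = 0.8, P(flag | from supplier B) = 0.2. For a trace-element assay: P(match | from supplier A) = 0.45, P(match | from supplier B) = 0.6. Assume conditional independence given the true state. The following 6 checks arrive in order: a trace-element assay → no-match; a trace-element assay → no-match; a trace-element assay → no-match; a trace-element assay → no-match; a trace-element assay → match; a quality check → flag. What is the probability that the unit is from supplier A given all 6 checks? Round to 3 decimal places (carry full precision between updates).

Each posterior becomes the prior for the next update.
After a trace-element assay='no-match': P(supplier A) = 0.55·0.8000 / (0.55·0.8000 + 0.4·0.2000) ≈ 0.8462
After a trace-element assay='no-match': P(supplier A) = 0.55·0.8462 / (0.55·0.8462 + 0.4·0.1538) ≈ 0.8832
After a trace-element assay='no-match': P(supplier A) = 0.55·0.8832 / (0.55·0.8832 + 0.4·0.1168) ≈ 0.9123
After a trace-element assay='no-match': P(supplier A) = 0.55·0.9123 / (0.55·0.9123 + 0.4·0.0877) ≈ 0.9346
After a trace-element assay='match': P(supplier A) = 0.45·0.9346 / (0.45·0.9346 + 0.6·0.0654) ≈ 0.9147
After a quality check='flag': P(supplier A) = 0.8·0.9147 / (0.8·0.9147 + 0.2·0.0853) ≈ 0.9772

0.977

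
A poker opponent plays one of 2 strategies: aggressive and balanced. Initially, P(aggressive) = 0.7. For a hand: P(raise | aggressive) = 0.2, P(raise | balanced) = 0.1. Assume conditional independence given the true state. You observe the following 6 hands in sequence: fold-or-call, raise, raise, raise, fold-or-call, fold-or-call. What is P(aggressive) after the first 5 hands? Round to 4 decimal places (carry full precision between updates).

After 'fold-or-call': P(aggressive) = 0.8·0.7000 / (0.8·0.7000 + 0.9·0.3000) ≈ 0.6747
After 'raise': P(aggressive) = 0.2·0.6747 / (0.2·0.6747 + 0.1·0.3253) ≈ 0.8058
After 'raise': P(aggressive) = 0.2·0.8058 / (0.2·0.8058 + 0.1·0.1942) ≈ 0.8924
After 'raise': P(aggressive) = 0.2·0.8924 / (0.2·0.8924 + 0.1·0.1076) ≈ 0.9432
After 'fold-or-call': P(aggressive) = 0.8·0.9432 / (0.8·0.9432 + 0.9·0.0568) ≈ 0.9365

0.9365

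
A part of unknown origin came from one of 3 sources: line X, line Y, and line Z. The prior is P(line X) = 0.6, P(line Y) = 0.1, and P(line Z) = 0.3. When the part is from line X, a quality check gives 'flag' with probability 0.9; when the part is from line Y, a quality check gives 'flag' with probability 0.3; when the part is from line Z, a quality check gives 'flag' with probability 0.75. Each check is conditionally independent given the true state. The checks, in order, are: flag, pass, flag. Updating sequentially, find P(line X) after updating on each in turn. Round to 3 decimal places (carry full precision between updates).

After 'flag': normaliser = 0.9·0.6000 + 0.3·0.1000 + 0.75·0.3000; P(line X) ≈ 0.6792, P(line Y) ≈ 0.0377, P(line Z) ≈ 0.2830
After 'pass': normaliser = 0.1·0.6792 + 0.7·0.0377 + 0.25·0.2830; P(line X) ≈ 0.4114, P(line Y) ≈ 0.1600, P(line Z) ≈ 0.4286
After 'flag': normaliser = 0.9·0.4114 + 0.3·0.1600 + 0.75·0.4286; P(line X) ≈ 0.5006, P(line Y) ≈ 0.0649, P(line Z) ≈ 0.4345

0.501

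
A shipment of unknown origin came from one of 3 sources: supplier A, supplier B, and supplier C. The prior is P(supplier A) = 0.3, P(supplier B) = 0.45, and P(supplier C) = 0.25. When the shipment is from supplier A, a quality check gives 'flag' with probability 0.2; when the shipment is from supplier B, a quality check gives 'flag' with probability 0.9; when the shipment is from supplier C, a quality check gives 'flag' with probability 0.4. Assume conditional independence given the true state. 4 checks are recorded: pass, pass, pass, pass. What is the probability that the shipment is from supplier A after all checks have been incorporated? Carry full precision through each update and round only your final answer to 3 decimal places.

0.791

After 'pass': normaliser = 0.8·0.3000 + 0.1·0.4500 + 0.6·0.2500; P(supplier A) ≈ 0.5517, P(supplier B) ≈ 0.1034, P(supplier C) ≈ 0.3448
After 'pass': normaliser = 0.8·0.5517 + 0.1·0.1034 + 0.6·0.3448; P(supplier A) ≈ 0.6702, P(supplier B) ≈ 0.0157, P(supplier C) ≈ 0.3141
After 'pass': normaliser = 0.8·0.6702 + 0.1·0.0157 + 0.6·0.3141; P(supplier A) ≈ 0.7383, P(supplier B) ≈ 0.0022, P(supplier C) ≈ 0.2596
After 'pass': normaliser = 0.8·0.7383 + 0.1·0.0022 + 0.6·0.2596; P(supplier A) ≈ 0.7911, P(supplier B) ≈ 0.0003, P(supplier C) ≈ 0.2086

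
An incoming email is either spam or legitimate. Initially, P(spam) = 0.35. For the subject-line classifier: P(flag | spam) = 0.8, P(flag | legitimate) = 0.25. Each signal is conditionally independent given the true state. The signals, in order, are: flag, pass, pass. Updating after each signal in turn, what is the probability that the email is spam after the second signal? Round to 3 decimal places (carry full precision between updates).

0.315

After 'flag': P(spam) = 0.8·0.3500 / (0.8·0.3500 + 0.25·0.6500) ≈ 0.6328
After 'pass': P(spam) = 0.2·0.6328 / (0.2·0.6328 + 0.75·0.3672) ≈ 0.3148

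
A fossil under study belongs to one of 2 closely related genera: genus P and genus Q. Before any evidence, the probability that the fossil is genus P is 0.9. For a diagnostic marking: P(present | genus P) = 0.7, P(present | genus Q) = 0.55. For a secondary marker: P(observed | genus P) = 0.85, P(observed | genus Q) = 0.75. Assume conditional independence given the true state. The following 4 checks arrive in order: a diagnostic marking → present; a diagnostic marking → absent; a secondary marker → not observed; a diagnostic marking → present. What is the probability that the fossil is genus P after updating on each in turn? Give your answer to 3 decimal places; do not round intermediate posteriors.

Apply Bayes' rule sequentially, carrying P(genus P) forward.
After a diagnostic marking='present': P(genus P) = 0.7·0.9000 / (0.7·0.9000 + 0.55·0.1000) ≈ 0.9197
After a diagnostic marking='absent': P(genus P) = 0.3·0.9197 / (0.3·0.9197 + 0.45·0.0803) ≈ 0.8842
After a secondary marker='not observed': P(genus P) = 0.15·0.8842 / (0.15·0.8842 + 0.25·0.1158) ≈ 0.8208
After a diagnostic marking='present': P(genus P) = 0.7·0.8208 / (0.7·0.8208 + 0.55·0.1792) ≈ 0.8536

0.854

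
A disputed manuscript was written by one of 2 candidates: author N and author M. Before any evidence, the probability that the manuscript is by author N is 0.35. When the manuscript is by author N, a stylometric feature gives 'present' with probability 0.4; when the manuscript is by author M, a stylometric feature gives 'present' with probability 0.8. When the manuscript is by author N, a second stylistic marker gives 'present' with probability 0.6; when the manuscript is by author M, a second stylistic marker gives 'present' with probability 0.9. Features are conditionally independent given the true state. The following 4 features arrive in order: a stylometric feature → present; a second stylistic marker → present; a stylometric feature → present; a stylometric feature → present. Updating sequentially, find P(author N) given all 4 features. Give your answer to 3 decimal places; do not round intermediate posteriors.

0.043

After a stylometric feature='present': P(author N) = 0.4·0.3500 / (0.4·0.3500 + 0.8·0.6500) ≈ 0.2121
After a second stylistic marker='present': P(author N) = 0.6·0.2121 / (0.6·0.2121 + 0.9·0.7879) ≈ 0.1522
After a stylometric feature='present': P(author N) = 0.4·0.1522 / (0.4·0.1522 + 0.8·0.8478) ≈ 0.0824
After a stylometric feature='present': P(author N) = 0.4·0.0824 / (0.4·0.0824 + 0.8·0.9176) ≈ 0.0429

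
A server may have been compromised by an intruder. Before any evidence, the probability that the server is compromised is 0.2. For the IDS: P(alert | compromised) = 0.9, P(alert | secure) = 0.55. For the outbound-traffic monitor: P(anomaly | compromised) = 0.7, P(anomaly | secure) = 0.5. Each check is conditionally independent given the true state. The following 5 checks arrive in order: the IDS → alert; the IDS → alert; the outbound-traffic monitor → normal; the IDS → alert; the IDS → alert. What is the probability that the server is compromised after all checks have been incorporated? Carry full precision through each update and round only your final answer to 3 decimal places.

After the IDS='alert': P(compromised) = 0.9·0.2000 / (0.9·0.2000 + 0.55·0.8000) ≈ 0.2903
After the IDS='alert': P(compromised) = 0.9·0.2903 / (0.9·0.2903 + 0.55·0.7097) ≈ 0.4010
After the outbound-traffic monitor='normal': P(compromised) = 0.3·0.4010 / (0.3·0.4010 + 0.5·0.5990) ≈ 0.2866
After the IDS='alert': P(compromised) = 0.9·0.2866 / (0.9·0.2866 + 0.55·0.7134) ≈ 0.3966
After the IDS='alert': P(compromised) = 0.9·0.3966 / (0.9·0.3966 + 0.55·0.6034) ≈ 0.5182

0.518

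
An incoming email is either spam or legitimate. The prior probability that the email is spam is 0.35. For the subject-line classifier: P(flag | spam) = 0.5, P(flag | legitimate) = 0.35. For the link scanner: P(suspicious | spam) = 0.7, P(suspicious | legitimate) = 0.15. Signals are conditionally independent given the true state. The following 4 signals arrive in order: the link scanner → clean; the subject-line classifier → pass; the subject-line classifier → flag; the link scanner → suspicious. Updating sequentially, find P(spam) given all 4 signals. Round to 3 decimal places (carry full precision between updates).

0.494

After the link scanner='clean': P(spam) = 0.3·0.3500 / (0.3·0.3500 + 0.85·0.6500) ≈ 0.1597
After the subject-line classifier='pass': P(spam) = 0.5·0.1597 / (0.5·0.1597 + 0.65·0.8403) ≈ 0.1275
After the subject-line classifier='flag': P(spam) = 0.5·0.1275 / (0.5·0.1275 + 0.35·0.8725) ≈ 0.1728
After the link scanner='suspicious': P(spam) = 0.7·0.1728 / (0.7·0.1728 + 0.15·0.8272) ≈ 0.4936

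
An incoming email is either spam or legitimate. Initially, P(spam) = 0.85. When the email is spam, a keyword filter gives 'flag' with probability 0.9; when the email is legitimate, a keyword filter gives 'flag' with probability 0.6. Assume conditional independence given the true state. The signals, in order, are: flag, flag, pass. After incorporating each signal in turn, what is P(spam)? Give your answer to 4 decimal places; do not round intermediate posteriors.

Each posterior becomes the prior for the next update.
After 'flag': P(spam) = 0.9·0.8500 / (0.9·0.8500 + 0.6·0.1500) ≈ 0.8947
After 'flag': P(spam) = 0.9·0.8947 / (0.9·0.8947 + 0.6·0.1053) ≈ 0.9273
After 'pass': P(spam) = 0.1·0.9273 / (0.1·0.9273 + 0.4·0.0727) ≈ 0.7612

0.7612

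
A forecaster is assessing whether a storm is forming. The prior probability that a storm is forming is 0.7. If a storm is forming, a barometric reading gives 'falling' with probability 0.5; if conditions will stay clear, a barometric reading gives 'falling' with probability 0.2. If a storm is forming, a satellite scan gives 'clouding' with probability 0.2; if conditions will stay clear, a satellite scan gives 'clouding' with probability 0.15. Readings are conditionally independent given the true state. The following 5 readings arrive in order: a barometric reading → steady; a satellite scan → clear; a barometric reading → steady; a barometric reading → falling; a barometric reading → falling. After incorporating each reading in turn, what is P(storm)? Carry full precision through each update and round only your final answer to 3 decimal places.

0.843

After a barometric reading='steady': P(storm) = 0.5·0.7000 / (0.5·0.7000 + 0.8·0.3000) ≈ 0.5932
After a satellite scan='clear': P(storm) = 0.8·0.5932 / (0.8·0.5932 + 0.85·0.4068) ≈ 0.5785
After a barometric reading='steady': P(storm) = 0.5·0.5785 / (0.5·0.5785 + 0.8·0.4215) ≈ 0.4617
After a barometric reading='falling': P(storm) = 0.5·0.4617 / (0.5·0.4617 + 0.2·0.5383) ≈ 0.6820
After a barometric reading='falling': P(storm) = 0.5·0.6820 / (0.5·0.6820 + 0.2·0.3180) ≈ 0.8428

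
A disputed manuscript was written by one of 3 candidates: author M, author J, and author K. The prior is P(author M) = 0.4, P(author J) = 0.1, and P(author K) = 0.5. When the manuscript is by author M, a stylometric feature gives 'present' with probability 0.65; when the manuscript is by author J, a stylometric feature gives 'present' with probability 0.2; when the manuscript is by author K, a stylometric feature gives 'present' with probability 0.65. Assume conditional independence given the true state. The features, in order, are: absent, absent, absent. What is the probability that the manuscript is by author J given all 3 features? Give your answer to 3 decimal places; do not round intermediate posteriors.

0.570

After 'absent': normaliser = 0.35·0.4000 + 0.8·0.1000 + 0.35·0.5000; P(author M) ≈ 0.3544, P(author J) ≈ 0.2025, P(author K) ≈ 0.4430
After 'absent': normaliser = 0.35·0.3544 + 0.8·0.2025 + 0.35·0.4430; P(author M) ≈ 0.2812, P(author J) ≈ 0.3673, P(author K) ≈ 0.3515
After 'absent': normaliser = 0.35·0.2812 + 0.8·0.3673 + 0.35·0.3515; P(author M) ≈ 0.1910, P(author J) ≈ 0.5702, P(author K) ≈ 0.2388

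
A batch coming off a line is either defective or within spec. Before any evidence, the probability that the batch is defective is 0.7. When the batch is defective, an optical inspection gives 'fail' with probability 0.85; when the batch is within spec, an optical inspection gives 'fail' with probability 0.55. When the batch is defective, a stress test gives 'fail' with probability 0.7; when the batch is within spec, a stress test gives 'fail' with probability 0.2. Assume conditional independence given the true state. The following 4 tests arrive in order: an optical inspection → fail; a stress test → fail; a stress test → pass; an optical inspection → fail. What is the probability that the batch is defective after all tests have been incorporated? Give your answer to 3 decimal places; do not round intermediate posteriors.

0.880

After an optical inspection='fail': P(defective) = 0.85·0.7000 / (0.85·0.7000 + 0.55·0.3000) ≈ 0.7829
After a stress test='fail': P(defective) = 0.7·0.7829 / (0.7·0.7829 + 0.2·0.2171) ≈ 0.9266
After a stress test='pass': P(defective) = 0.3·0.9266 / (0.3·0.9266 + 0.8·0.0734) ≈ 0.8256
After an optical inspection='fail': P(defective) = 0.85·0.8256 / (0.85·0.8256 + 0.55·0.1744) ≈ 0.8797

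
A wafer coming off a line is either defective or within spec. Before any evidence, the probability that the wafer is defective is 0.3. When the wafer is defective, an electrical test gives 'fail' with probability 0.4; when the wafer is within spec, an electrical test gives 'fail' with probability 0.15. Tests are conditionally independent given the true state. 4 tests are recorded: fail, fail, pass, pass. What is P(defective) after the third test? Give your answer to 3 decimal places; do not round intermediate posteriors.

0.683

After 'fail': P(defective) = 0.4·0.3000 / (0.4·0.3000 + 0.15·0.7000) ≈ 0.5333
After 'fail': P(defective) = 0.4·0.5333 / (0.4·0.5333 + 0.15·0.4667) ≈ 0.7529
After 'pass': P(defective) = 0.6·0.7529 / (0.6·0.7529 + 0.85·0.2471) ≈ 0.6827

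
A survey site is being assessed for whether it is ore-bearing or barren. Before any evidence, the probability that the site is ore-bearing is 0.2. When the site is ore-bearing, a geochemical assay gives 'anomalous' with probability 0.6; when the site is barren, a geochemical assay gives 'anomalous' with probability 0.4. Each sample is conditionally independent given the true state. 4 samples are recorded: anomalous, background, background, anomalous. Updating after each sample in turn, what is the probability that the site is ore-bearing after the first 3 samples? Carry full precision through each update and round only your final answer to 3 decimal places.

0.143

After 'anomalous': P(ore) = 0.6·0.2000 / (0.6·0.2000 + 0.4·0.8000) ≈ 0.2727
After 'background': P(ore) = 0.4·0.2727 / (0.4·0.2727 + 0.6·0.7273) ≈ 0.2000
After 'background': P(ore) = 0.4·0.2000 / (0.4·0.2000 + 0.6·0.8000) ≈ 0.1429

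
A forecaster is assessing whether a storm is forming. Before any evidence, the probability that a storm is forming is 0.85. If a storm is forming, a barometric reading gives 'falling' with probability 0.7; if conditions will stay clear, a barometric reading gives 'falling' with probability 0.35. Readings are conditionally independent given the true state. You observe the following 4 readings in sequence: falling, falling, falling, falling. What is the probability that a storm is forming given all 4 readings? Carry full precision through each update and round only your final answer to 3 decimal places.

After 'falling': P(storm) = 0.7·0.8500 / (0.7·0.8500 + 0.35·0.1500) ≈ 0.9189
After 'falling': P(storm) = 0.7·0.9189 / (0.7·0.9189 + 0.35·0.0811) ≈ 0.9577
After 'falling': P(storm) = 0.7·0.9577 / (0.7·0.9577 + 0.35·0.0423) ≈ 0.9784
After 'falling': P(storm) = 0.7·0.9784 / (0.7·0.9784 + 0.35·0.0216) ≈ 0.9891

0.989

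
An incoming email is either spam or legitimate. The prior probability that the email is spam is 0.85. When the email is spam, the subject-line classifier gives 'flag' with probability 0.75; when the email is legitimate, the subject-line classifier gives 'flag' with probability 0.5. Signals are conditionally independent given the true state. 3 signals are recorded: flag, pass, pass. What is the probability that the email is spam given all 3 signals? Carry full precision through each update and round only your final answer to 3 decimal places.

After 'flag': P(spam) = 0.75·0.8500 / (0.75·0.8500 + 0.5·0.1500) ≈ 0.8947
After 'pass': P(spam) = 0.25·0.8947 / (0.25·0.8947 + 0.5·0.1053) ≈ 0.8095
After 'pass': P(spam) = 0.25·0.8095 / (0.25·0.8095 + 0.5·0.1905) ≈ 0.6800

0.680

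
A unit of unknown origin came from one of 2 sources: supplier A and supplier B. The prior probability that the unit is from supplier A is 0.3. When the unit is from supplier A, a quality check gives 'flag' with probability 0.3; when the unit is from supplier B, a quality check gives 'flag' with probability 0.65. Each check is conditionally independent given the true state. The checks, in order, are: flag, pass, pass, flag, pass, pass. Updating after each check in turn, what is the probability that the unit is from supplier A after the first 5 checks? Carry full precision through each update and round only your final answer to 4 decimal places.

After 'flag': P(supplier A) = 0.3·0.3000 / (0.3·0.3000 + 0.65·0.7000) ≈ 0.1651
After 'pass': P(supplier A) = 0.7·0.1651 / (0.7·0.1651 + 0.35·0.8349) ≈ 0.2835
After 'pass': P(supplier A) = 0.7·0.2835 / (0.7·0.2835 + 0.35·0.7165) ≈ 0.4417
After 'flag': P(supplier A) = 0.3·0.4417 / (0.3·0.4417 + 0.65·0.5583) ≈ 0.2675
After 'pass': P(supplier A) = 0.7·0.2675 / (0.7·0.2675 + 0.35·0.7325) ≈ 0.4221

0.4221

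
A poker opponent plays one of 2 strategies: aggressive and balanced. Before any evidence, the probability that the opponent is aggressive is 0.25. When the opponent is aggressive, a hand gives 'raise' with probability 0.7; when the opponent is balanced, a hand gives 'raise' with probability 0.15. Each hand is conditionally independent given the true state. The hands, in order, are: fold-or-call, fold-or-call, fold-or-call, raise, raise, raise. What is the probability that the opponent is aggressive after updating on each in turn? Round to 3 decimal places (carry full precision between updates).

After 'fold-or-call': P(aggressive) = 0.3·0.2500 / (0.3·0.2500 + 0.85·0.7500) ≈ 0.1053
After 'fold-or-call': P(aggressive) = 0.3·0.1053 / (0.3·0.1053 + 0.85·0.8947) ≈ 0.0399
After 'fold-or-call': P(aggressive) = 0.3·0.0399 / (0.3·0.0399 + 0.85·0.9601) ≈ 0.0144
After 'raise': P(aggressive) = 0.7·0.0144 / (0.7·0.0144 + 0.15·0.9856) ≈ 0.0640
After 'raise': P(aggressive) = 0.7·0.0640 / (0.7·0.0640 + 0.15·0.9360) ≈ 0.2419
After 'raise': P(aggressive) = 0.7·0.2419 / (0.7·0.2419 + 0.15·0.7581) ≈ 0.5983

0.598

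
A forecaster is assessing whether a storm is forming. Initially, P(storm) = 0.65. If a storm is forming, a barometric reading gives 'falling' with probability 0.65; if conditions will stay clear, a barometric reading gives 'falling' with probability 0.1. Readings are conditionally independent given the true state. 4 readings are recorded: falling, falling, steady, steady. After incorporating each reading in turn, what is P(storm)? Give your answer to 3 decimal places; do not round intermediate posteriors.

After 'falling': P(storm) = 0.65·0.6500 / (0.65·0.6500 + 0.1·0.3500) ≈ 0.9235
After 'falling': P(storm) = 0.65·0.9235 / (0.65·0.9235 + 0.1·0.0765) ≈ 0.9874
After 'steady': P(storm) = 0.35·0.9874 / (0.35·0.9874 + 0.9·0.0126) ≈ 0.9683
After 'steady': P(storm) = 0.35·0.9683 / (0.35·0.9683 + 0.9·0.0317) ≈ 0.9223

0.922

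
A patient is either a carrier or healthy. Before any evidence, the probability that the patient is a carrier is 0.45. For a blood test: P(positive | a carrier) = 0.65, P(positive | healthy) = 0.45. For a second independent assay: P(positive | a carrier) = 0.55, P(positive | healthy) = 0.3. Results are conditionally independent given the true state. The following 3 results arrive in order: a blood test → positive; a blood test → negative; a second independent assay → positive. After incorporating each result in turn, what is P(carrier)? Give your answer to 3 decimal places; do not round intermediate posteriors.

0.580

After a blood test='positive': P(carrier) = 0.65·0.4500 / (0.65·0.4500 + 0.45·0.5500) ≈ 0.5417
After a blood test='negative': P(carrier) = 0.35·0.5417 / (0.35·0.5417 + 0.55·0.4583) ≈ 0.4292
After a second independent assay='positive': P(carrier) = 0.55·0.4292 / (0.55·0.4292 + 0.3·0.5708) ≈ 0.5796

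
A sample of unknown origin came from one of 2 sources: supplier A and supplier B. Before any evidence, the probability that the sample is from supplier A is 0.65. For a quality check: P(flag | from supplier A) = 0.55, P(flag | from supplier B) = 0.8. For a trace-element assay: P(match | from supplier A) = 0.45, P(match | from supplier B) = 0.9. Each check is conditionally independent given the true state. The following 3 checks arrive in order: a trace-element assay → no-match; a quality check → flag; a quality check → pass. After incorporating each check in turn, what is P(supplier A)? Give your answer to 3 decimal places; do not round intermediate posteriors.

0.940

After a trace-element assay='no-match': P(supplier A) = 0.55·0.6500 / (0.55·0.6500 + 0.1·0.3500) ≈ 0.9108
After a quality check='flag': P(supplier A) = 0.55·0.9108 / (0.55·0.9108 + 0.8·0.0892) ≈ 0.8753
After a quality check='pass': P(supplier A) = 0.45·0.8753 / (0.45·0.8753 + 0.2·0.1247) ≈ 0.9405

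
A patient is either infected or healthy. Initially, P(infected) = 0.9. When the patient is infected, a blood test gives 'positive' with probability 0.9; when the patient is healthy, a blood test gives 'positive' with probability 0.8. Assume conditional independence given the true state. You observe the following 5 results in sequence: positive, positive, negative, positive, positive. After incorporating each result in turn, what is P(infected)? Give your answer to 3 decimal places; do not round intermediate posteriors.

After 'positive': P(infected) = 0.9·0.9000 / (0.9·0.9000 + 0.8·0.1000) ≈ 0.9101
After 'positive': P(infected) = 0.9·0.9101 / (0.9·0.9101 + 0.8·0.0899) ≈ 0.9193
After 'negative': P(infected) = 0.1·0.9193 / (0.1·0.9193 + 0.2·0.0807) ≈ 0.8506
After 'positive': P(infected) = 0.9·0.8506 / (0.9·0.8506 + 0.8·0.1494) ≈ 0.8650
After 'positive': P(infected) = 0.9·0.8650 / (0.9·0.8650 + 0.8·0.1350) ≈ 0.8782

0.878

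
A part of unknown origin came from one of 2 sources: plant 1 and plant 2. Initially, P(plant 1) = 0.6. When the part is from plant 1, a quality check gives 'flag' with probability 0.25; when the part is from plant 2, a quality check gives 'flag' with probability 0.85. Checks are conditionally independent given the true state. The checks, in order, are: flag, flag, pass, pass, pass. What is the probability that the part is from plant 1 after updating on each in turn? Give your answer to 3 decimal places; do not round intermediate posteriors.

After 'flag': P(plant 1) = 0.25·0.6000 / (0.25·0.6000 + 0.85·0.4000) ≈ 0.3061
After 'flag': P(plant 1) = 0.25·0.3061 / (0.25·0.3061 + 0.85·0.6939) ≈ 0.1149
After 'pass': P(plant 1) = 0.75·0.1149 / (0.75·0.1149 + 0.15·0.8851) ≈ 0.3935
After 'pass': P(plant 1) = 0.75·0.3935 / (0.75·0.3935 + 0.15·0.6065) ≈ 0.7644
After 'pass': P(plant 1) = 0.75·0.7644 / (0.75·0.7644 + 0.15·0.2356) ≈ 0.9419

0.942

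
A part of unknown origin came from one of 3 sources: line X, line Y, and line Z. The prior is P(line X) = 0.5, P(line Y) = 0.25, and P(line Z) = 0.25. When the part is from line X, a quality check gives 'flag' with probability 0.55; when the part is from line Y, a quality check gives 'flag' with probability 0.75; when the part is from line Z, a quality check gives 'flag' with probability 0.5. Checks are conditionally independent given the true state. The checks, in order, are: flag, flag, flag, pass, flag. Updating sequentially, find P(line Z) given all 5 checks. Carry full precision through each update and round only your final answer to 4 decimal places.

Apply Bayes' rule sequentially, carrying P(line Z) forward.
After 'flag': normaliser = 0.55·0.5000 + 0.75·0.2500 + 0.5·0.2500; P(line X) ≈ 0.4681, P(line Y) ≈ 0.3191, P(line Z) ≈ 0.2128
After 'flag': normaliser = 0.55·0.4681 + 0.75·0.3191 + 0.5·0.2128; P(line X) ≈ 0.4268, P(line Y) ≈ 0.3968, P(line Z) ≈ 0.1764
After 'flag': normaliser = 0.55·0.4268 + 0.75·0.3968 + 0.5·0.1764; P(line X) ≈ 0.3783, P(line Y) ≈ 0.4796, P(line Z) ≈ 0.1421
After 'pass': normaliser = 0.45·0.3783 + 0.25·0.4796 + 0.5·0.1421; P(line X) ≈ 0.4713, P(line Y) ≈ 0.3320, P(line Z) ≈ 0.1967
After 'flag': normaliser = 0.55·0.4713 + 0.75·0.3320 + 0.5·0.1967; P(line X) ≈ 0.4274, P(line Y) ≈ 0.4105, P(line Z) ≈ 0.1622

0.1622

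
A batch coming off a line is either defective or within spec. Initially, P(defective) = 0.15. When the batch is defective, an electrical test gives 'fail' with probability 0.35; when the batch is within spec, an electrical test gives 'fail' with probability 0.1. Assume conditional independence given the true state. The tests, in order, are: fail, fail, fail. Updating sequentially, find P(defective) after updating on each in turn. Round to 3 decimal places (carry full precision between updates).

After 'fail': P(defective) = 0.35·0.1500 / (0.35·0.1500 + 0.1·0.8500) ≈ 0.3818
After 'fail': P(defective) = 0.35·0.3818 / (0.35·0.3818 + 0.1·0.6182) ≈ 0.6837
After 'fail': P(defective) = 0.35·0.6837 / (0.35·0.6837 + 0.1·0.3163) ≈ 0.8833

0.883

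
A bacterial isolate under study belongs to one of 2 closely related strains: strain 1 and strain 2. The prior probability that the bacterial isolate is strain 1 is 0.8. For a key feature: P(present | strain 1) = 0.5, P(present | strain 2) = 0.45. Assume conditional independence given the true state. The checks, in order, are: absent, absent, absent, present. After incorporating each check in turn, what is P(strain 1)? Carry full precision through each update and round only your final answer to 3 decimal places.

After 'absent': P(strain 1) = 0.5·0.8000 / (0.5·0.8000 + 0.55·0.2000) ≈ 0.7843
After 'absent': P(strain 1) = 0.5·0.7843 / (0.5·0.7843 + 0.55·0.2157) ≈ 0.7678
After 'absent': P(strain 1) = 0.5·0.7678 / (0.5·0.7678 + 0.55·0.2322) ≈ 0.7503
After 'present': P(strain 1) = 0.5·0.7503 / (0.5·0.7503 + 0.45·0.2497) ≈ 0.7695

0.770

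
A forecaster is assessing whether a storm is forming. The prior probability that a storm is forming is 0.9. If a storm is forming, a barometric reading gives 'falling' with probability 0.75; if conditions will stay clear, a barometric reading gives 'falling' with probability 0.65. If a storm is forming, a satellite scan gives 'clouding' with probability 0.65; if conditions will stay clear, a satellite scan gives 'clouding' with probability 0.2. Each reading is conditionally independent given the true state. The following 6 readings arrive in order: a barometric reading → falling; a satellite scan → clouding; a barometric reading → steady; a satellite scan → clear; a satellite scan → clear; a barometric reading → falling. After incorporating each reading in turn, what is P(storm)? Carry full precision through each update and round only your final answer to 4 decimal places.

0.8419

Apply Bayes' rule sequentially, carrying P(storm) forward.
After a barometric reading='falling': P(storm) = 0.75·0.9000 / (0.75·0.9000 + 0.65·0.1000) ≈ 0.9122
After a satellite scan='clouding': P(storm) = 0.65·0.9122 / (0.65·0.9122 + 0.2·0.0878) ≈ 0.9712
After a barometric reading='steady': P(storm) = 0.25·0.9712 / (0.25·0.9712 + 0.35·0.0288) ≈ 0.9602
After a satellite scan='clear': P(storm) = 0.35·0.9602 / (0.35·0.9602 + 0.8·0.0398) ≈ 0.9134
After a satellite scan='clear': P(storm) = 0.35·0.9134 / (0.35·0.9134 + 0.8·0.0866) ≈ 0.8219
After a barometric reading='falling': P(storm) = 0.75·0.8219 / (0.75·0.8219 + 0.65·0.1781) ≈ 0.8419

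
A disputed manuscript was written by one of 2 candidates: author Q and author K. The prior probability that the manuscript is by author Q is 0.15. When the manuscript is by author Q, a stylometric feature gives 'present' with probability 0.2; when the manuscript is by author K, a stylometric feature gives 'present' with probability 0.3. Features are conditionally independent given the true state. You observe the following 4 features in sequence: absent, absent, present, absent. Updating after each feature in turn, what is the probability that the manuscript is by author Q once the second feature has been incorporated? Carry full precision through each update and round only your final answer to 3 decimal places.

After 'absent': P(author Q) = 0.8·0.1500 / (0.8·0.1500 + 0.7·0.8500) ≈ 0.1678
After 'absent': P(author Q) = 0.8·0.1678 / (0.8·0.1678 + 0.7·0.8322) ≈ 0.1873

0.187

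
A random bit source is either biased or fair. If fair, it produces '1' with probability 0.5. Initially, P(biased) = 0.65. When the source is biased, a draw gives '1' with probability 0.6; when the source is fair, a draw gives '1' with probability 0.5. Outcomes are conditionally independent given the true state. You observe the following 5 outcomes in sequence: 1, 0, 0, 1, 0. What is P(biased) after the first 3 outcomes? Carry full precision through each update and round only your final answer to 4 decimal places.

0.5878

After '1': P(biased) = 0.6·0.6500 / (0.6·0.6500 + 0.5·0.3500) ≈ 0.6903
After '0': P(biased) = 0.4·0.6903 / (0.4·0.6903 + 0.5·0.3097) ≈ 0.6407
After '0': P(biased) = 0.4·0.6407 / (0.4·0.6407 + 0.5·0.3593) ≈ 0.5878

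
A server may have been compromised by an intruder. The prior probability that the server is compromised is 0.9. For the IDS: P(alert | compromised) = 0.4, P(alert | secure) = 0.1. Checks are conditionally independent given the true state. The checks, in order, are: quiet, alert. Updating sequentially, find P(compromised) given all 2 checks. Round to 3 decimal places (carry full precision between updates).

After 'quiet': P(compromised) = 0.6·0.9000 / (0.6·0.9000 + 0.9·0.1000) ≈ 0.8571
After 'alert': P(compromised) = 0.4·0.8571 / (0.4·0.8571 + 0.1·0.1429) ≈ 0.9600

0.960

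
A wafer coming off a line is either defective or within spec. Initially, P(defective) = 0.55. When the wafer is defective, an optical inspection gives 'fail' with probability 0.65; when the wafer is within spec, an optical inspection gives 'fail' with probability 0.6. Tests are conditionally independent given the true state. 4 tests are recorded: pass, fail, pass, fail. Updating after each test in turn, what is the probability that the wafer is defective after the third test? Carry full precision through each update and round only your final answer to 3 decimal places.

After 'pass': P(defective) = 0.35·0.5500 / (0.35·0.5500 + 0.4·0.4500) ≈ 0.5168
After 'fail': P(defective) = 0.65·0.5168 / (0.65·0.5168 + 0.6·0.4832) ≈ 0.5367
After 'pass': P(defective) = 0.35·0.5367 / (0.35·0.5367 + 0.4·0.4633) ≈ 0.5034

0.503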